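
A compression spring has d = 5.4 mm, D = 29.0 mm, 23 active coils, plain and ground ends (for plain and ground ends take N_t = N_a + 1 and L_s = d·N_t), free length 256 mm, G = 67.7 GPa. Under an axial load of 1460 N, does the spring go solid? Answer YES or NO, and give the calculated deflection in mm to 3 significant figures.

k = Gd⁴/(8D³N_a) = (67.7×10³)(5.4⁴)/(8·29.0³·23) = 12.828 N/mm
N_t = 24; L_s = 5.4·24 = 129.6 mm; δ_solid = L₀ − L_s = 256 − 129.6 = 126.4 mm
δ = F/k = 1460/12.828 = 113.82 mm
δ < δ_solid → spring does not go solid

NO, δ = 114 mm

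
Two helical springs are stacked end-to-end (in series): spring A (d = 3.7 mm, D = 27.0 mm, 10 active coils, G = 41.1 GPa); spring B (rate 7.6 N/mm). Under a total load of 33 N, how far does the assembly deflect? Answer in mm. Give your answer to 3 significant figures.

k_A = Gd⁴/(8D³N_a) = (41.1×10³)(3.7⁴)/(8·27.0³·10) = 4.8918 N/mm
Series: 1/k_eq = 1/4.8918 + 1/7.6 = 0.336; k_eq = 2.9762 N/mm
δ = F/k_eq = 33/2.9762 = 11.088 mm

11.1 mm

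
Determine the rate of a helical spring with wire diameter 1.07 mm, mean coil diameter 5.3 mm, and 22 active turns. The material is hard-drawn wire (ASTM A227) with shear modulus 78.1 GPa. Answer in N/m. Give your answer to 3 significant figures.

3910 N/m

k = Gd⁴/(8D³N_a) = (78.1×10³ × 1.07⁴) / (8 × 5.3³ × 22)
  = 102373 / 26202.4 = 3.907 N/mm = 3907 N/m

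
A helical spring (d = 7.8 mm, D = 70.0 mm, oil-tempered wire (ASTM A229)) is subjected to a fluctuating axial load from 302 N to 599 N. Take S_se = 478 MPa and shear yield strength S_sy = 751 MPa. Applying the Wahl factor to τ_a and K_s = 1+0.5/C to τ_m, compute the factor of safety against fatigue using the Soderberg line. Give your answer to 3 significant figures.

C = D/d = 70.0/7.8 = 8.9744; K_W = (4C−1)/(4C−4)+0.615/C = 1.1626; K_s = 1+0.5/C = 1.0557
F_a = (F_max−F_min)/2 = 148.5 N; F_m = (F_max+F_min)/2 = 450.5 N
τ_a = K_W·8F_aD/(πd³) = 1.1626 × 55.78 = 64.849 MPa
τ_m = K_s·8F_mD/(πd³) = 1.0557 × 169.22 = 178.65 MPa
Soderberg: 1/n_f = τ_a/S_se + τ_m/S_sy = 64.849/478 + 178.65/751 = 0.13567 + 0.23788 = 0.37355
n_f = 1/0.37355 = 2.677

2.68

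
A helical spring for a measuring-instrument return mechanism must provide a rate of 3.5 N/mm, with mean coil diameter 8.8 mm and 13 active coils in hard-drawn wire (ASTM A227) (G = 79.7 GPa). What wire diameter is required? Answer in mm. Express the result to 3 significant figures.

d = (8D³N_a·k / G)^(1/4) = (8·8.8³·13·3.5 / (79.7×10³))^0.25
  = (3.1124)^0.25 = 1.3282 mm

1.33 mm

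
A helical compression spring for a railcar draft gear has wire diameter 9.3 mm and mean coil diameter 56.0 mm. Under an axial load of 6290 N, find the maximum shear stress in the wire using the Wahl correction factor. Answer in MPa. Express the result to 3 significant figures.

Spring index C = D/d = 56.0/9.3 = 6.0215
K_W = (4C−1)/(4C−4) + 0.615/C = 23.086/20.086 + 0.1021 = 1.2515
τ₀ = 8FD/(πd³) = 8·6290·56.0/(π·9.3³) = 2.81792e+06/2527 = 1115.1 MPa
τ_max = K·τ₀ = 1.2515 × 1115.1 = 1395.6 MPa

1400 MPa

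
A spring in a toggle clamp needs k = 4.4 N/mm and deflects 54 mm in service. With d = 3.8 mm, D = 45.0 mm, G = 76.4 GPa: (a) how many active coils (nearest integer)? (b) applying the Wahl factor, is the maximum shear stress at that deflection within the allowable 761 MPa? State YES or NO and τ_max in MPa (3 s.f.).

(a) 5 coils; (b) YES, τ_max = 553 MPa

N_a = Gd⁴/(8D³k) = (76.4×10³)(3.8⁴)/(8·45.0³·4.4) = 4.966 → N_a = 5
Actual rate k = Gd⁴/(8D³·5) = 4.3705 N/mm
Working load F = kδ = 4.3705·54 = 236.01 N
C = 45.0/3.8 = 11.8421; K_W = (4C−1)/(4C−4)+0.615/C = 1.1211
τ_max = K_W·8FD/(πd³) = 1.1211·492.86 = 552.55 MPa
τ_max ≤ 761 MPa → acceptable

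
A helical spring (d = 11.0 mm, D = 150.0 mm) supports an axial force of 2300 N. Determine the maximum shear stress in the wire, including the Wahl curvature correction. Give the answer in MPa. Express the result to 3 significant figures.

729 MPa

Spring index C = D/d = 150.0/11.0 = 13.6364
K_W = (4C−1)/(4C−4) + 0.615/C = 53.545/50.545 + 0.0451 = 1.1045
τ₀ = 8FD/(πd³) = 8·2300·150.0/(π·11.0³) = 2.76e+06/4181.5 = 660.06 MPa
τ_max = K·τ₀ = 1.1045 × 660.06 = 729 MPa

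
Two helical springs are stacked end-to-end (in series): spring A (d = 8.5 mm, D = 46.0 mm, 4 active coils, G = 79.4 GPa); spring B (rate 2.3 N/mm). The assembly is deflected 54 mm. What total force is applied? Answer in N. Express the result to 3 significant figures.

122 N

k_A = Gd⁴/(8D³N_a) = (79.4×10³)(8.5⁴)/(8·46.0³·4) = 133.07 N/mm
Series: 1/k_eq = 1/133.07 + 1/2.3 = 0.4423; k_eq = 2.2609 N/mm
F = k_eq·δ = 2.2609·54 = 122.09 N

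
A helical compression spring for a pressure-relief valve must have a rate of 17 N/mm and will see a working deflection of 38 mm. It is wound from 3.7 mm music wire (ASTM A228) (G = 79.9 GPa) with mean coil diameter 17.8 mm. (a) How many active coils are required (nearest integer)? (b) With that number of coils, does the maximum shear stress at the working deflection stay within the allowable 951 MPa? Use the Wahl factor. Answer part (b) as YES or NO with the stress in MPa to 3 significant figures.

N_a = Gd⁴/(8D³k) = (79.9×10³)(3.7⁴)/(8·17.8³·17) = 19.52 → N_a = 20
Actual rate k = Gd⁴/(8D³·20) = 16.595 N/mm
Working load F = kδ = 16.595·38 = 630.6 N
C = 17.8/3.7 = 4.8108; K_W = (4C−1)/(4C−4)+0.615/C = 1.3246
τ_max = K_W·8FD/(πd³) = 1.3246·564.3 = 747.5 MPa
τ_max ≤ 951 MPa → acceptable

(a) 20 coils; (b) YES, τ_max = 748 MPa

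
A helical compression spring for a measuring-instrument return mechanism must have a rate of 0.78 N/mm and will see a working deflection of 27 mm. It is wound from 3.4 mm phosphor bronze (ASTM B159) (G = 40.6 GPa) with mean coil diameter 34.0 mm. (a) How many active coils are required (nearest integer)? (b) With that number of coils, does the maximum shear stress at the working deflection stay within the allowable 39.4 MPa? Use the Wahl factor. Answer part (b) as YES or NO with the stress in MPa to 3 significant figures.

(a) 22 coils; (b) NO, τ_max = 53.4 MPa

N_a = Gd⁴/(8D³k) = (40.6×10³)(3.4⁴)/(8·34.0³·0.78) = 22.12 → N_a = 22
Actual rate k = Gd⁴/(8D³·22) = 0.78432 N/mm
Working load F = kδ = 0.78432·27 = 21.177 N
C = 34.0/3.4 = 10.0000; K_W = (4C−1)/(4C−4)+0.615/C = 1.1448
τ_max = K_W·8FD/(πd³) = 1.1448·46.649 = 53.405 MPa
τ_max > 39.4 MPa → exceeds allowable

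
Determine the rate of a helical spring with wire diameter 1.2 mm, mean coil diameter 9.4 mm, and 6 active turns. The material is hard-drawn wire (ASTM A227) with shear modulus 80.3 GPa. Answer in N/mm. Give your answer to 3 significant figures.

k = Gd⁴/(8D³N_a) = (80.3×10³ × 1.2⁴) / (8 × 9.4³ × 6)
  = 166510 / 39868 = 4.1765 N/mm

4.18 N/mm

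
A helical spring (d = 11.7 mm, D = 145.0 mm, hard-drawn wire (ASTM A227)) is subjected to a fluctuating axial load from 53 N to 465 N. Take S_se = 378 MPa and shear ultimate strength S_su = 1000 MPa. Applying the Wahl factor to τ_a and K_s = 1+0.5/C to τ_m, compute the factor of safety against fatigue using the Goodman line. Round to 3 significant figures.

C = D/d = 145.0/11.7 = 12.3932; K_W = (4C−1)/(4C−4)+0.615/C = 1.1155; K_s = 1+0.5/C = 1.0403
F_a = (F_max−F_min)/2 = 206 N; F_m = (F_max+F_min)/2 = 259 N
τ_a = K_W·8F_aD/(πd³) = 1.1155 × 47.492 = 52.975 MPa
τ_m = K_s·8F_mD/(πd³) = 1.0403 × 59.71 = 62.119 MPa
Goodman: 1/n_f = τ_a/S_se + τ_m/S_su = 52.975/378 + 62.119/1000 = 0.14014 + 0.06212 = 0.20226
n_f = 1/0.20226 = 4.944

4.94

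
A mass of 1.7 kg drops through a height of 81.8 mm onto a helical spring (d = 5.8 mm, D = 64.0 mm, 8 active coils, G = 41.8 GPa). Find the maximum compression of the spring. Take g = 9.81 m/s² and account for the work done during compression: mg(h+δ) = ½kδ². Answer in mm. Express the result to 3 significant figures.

37.6 mm

k = Gd⁴/(8D³N_a) = (41.8×10³)(5.8⁴)/(8·64.0³·8) = 2.8195 N/mm
W = mg = 1.7 × 9.81 = 16.677 N
½kδ² − Wδ − Wh = 0 → δ = (W + √(W² + 2kWh))/k
δ = (16.677 + √(278.12 + 7692.54))/2.8195 = (16.677 + 89.279)/2.8195 = 37.58 mm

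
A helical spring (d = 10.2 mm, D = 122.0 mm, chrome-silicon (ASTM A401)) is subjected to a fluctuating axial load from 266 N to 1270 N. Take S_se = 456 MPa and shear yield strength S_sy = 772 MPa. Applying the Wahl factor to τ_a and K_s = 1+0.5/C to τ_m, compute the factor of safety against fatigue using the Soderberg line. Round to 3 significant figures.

1.51

C = D/d = 122.0/10.2 = 11.9608; K_W = (4C−1)/(4C−4)+0.615/C = 1.1198; K_s = 1+0.5/C = 1.0418
F_a = (F_max−F_min)/2 = 502 N; F_m = (F_max+F_min)/2 = 768 N
τ_a = K_W·8F_aD/(πd³) = 1.1198 × 146.96 = 164.57 MPa
τ_m = K_s·8F_mD/(πd³) = 1.0418 × 224.83 = 234.23 MPa
Soderberg: 1/n_f = τ_a/S_se + τ_m/S_sy = 164.57/456 + 234.23/772 = 0.36091 + 0.30341 = 0.66432
n_f = 1/0.66432 = 1.505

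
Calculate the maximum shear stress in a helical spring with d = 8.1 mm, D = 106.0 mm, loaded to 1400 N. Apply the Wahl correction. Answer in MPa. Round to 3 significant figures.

789 MPa

Spring index C = D/d = 106.0/8.1 = 13.0864
K_W = (4C−1)/(4C−4) + 0.615/C = 51.346/48.346 + 0.0470 = 1.1090
τ₀ = 8FD/(πd³) = 8·1400·106.0/(π·8.1³) = 1.1872e+06/1669.6 = 711.08 MPa
τ_max = K·τ₀ = 1.1090 × 711.08 = 788.62 MPa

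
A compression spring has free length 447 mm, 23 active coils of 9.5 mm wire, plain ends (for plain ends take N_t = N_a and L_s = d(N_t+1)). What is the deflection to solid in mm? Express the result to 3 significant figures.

219 mm

N_t = 23; L_s = 9.5·24 = 228 mm
δ_solid = L₀ − L_s = 447 − 228 = 219 mm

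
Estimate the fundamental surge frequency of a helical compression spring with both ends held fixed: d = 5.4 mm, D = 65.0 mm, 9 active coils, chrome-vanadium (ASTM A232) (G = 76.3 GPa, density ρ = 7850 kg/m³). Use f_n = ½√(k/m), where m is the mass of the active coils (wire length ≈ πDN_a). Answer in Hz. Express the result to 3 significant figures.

49.8 Hz

k = Gd⁴/(8D³N_a) = (76.3×10³)(5.4⁴)/(8·65.0³·9) = 3.2812 N/mm = 3281.2 N/m
Wire length L = πDN_a = π·65.0·9 = 1837.8 mm
m = ρ·(πd²/4)·L = 7850 × 22.902×10⁻⁶ m² × 1.8378 m = 0.33041 kg
f_n = ½√(k/m) = 0.5·√(3281.2/0.33041) = 0.5·√(9930.6) = 49.826 Hz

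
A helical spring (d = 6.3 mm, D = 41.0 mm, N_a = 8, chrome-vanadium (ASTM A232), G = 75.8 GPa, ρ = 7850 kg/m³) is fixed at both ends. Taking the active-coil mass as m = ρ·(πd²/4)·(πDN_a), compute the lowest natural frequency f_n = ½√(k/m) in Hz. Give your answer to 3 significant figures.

k = Gd⁴/(8D³N_a) = (75.8×10³)(6.3⁴)/(8·41.0³·8) = 27.071 N/mm = 27071 N/m
Wire length L = πDN_a = π·41.0·8 = 1030.4 mm
m = ρ·(πd²/4)·L = 7850 × 31.172×10⁻⁶ m² × 1.0304 m = 0.25215 kg
f_n = ½√(k/m) = 0.5·√(27071/0.25215) = 0.5·√(1.0736e+05) = 163.83 Hz

164 Hz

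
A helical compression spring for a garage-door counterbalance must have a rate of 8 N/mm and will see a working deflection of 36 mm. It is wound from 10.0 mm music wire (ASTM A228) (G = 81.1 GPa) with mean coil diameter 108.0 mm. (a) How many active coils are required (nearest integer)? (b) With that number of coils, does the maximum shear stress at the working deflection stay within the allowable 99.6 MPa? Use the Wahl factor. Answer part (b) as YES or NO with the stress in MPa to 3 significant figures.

N_a = Gd⁴/(8D³k) = (81.1×10³)(10.0⁴)/(8·108.0³·8) = 10.06 → N_a = 10
Actual rate k = Gd⁴/(8D³·10) = 8.0475 N/mm
Working load F = kδ = 8.0475·36 = 289.71 N
C = 108.0/10.0 = 10.8000; K_W = (4C−1)/(4C−4)+0.615/C = 1.1335
τ_max = K_W·8FD/(πd³) = 1.1335·79.676 = 90.31 MPa
τ_max ≤ 99.6 MPa → acceptable

(a) 10 coils; (b) YES, τ_max = 90.3 MPa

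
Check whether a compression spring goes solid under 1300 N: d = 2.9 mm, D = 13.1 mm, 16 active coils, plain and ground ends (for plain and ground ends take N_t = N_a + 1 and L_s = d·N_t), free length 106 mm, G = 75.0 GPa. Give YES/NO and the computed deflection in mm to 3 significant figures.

k = Gd⁴/(8D³N_a) = (75.0×10³)(2.9⁴)/(8·13.1³·16) = 18.434 N/mm
N_t = 17; L_s = 2.9·17 = 49.3 mm; δ_solid = L₀ − L_s = 106 − 49.3 = 56.7 mm
δ = F/k = 1300/18.434 = 70.52 mm
δ ≥ δ_solid → spring goes solid

YES, δ = 70.5 mm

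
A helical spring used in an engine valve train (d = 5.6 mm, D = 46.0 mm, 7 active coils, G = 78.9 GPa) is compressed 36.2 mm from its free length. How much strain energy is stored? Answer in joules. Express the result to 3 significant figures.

9.33 J

k = Gd⁴/(8D³N_a) = (78.9×10³)(5.6⁴)/(8·46.0³·7) = 14.235 N/mm
U = ½kδ² = 0.5 × 14.235 × 36.2² = 9327.3 N·mm = 9.3273 J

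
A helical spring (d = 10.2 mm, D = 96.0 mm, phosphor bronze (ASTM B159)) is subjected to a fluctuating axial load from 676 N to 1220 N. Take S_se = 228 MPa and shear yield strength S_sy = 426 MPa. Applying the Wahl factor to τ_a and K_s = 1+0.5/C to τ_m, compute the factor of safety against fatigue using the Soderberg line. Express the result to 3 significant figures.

1.17

C = D/d = 96.0/10.2 = 9.4118; K_W = (4C−1)/(4C−4)+0.615/C = 1.1545; K_s = 1+0.5/C = 1.0531
F_a = (F_max−F_min)/2 = 272 N; F_m = (F_max+F_min)/2 = 948 N
τ_a = K_W·8F_aD/(πd³) = 1.1545 × 62.658 = 72.339 MPa
τ_m = K_s·8F_mD/(πd³) = 1.0531 × 218.38 = 229.98 MPa
Soderberg: 1/n_f = τ_a/S_se + τ_m/S_sy = 72.339/228 + 229.98/426 = 0.31728 + 0.53987 = 0.85715
n_f = 1/0.85715 = 1.167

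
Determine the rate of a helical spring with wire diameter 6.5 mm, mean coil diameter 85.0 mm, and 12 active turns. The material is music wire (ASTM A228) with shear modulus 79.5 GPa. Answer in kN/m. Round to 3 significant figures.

2.41 kN/m

k = Gd⁴/(8D³N_a) = (79.5×10³ × 6.5⁴) / (8 × 85.0³ × 12)
  = 1.41912e+08 / 5.8956e+07 = 2.4071 N/mm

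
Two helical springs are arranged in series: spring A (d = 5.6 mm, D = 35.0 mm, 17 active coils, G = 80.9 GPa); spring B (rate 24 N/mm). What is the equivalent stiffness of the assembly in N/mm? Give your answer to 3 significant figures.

8.70 N/mm

k_A = Gd⁴/(8D³N_a) = (80.9×10³)(5.6⁴)/(8·35.0³·17) = 13.644 N/mm
Series: 1/k_eq = 1/13.644 + 1/24 = 0.11496; k_eq = 8.699 N/mm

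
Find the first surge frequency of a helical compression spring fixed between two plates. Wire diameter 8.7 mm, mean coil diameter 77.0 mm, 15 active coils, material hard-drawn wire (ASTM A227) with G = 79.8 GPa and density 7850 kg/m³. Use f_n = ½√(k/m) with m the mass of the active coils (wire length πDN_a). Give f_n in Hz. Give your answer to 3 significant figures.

35.1 Hz

k = Gd⁴/(8D³N_a) = (79.8×10³)(8.7⁴)/(8·77.0³·15) = 8.345 N/mm = 8345 N/m
Wire length L = πDN_a = π·77.0·15 = 3628.5 mm
m = ρ·(πd²/4)·L = 7850 × 59.447×10⁻⁶ m² × 3.6285 m = 1.6933 kg
f_n = ½√(k/m) = 0.5·√(8345/1.6933) = 0.5·√(4928.3) = 35.101 Hz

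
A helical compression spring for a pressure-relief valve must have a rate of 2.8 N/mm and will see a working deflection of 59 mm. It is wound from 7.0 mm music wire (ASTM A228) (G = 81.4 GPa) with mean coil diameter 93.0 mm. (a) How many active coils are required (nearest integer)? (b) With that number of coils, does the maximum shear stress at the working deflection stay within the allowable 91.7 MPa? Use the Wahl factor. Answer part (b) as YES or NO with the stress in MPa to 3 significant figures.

N_a = Gd⁴/(8D³k) = (81.4×10³)(7.0⁴)/(8·93.0³·2.8) = 10.85 → N_a = 11
Actual rate k = Gd⁴/(8D³·11) = 2.7611 N/mm
Working load F = kδ = 2.7611·59 = 162.91 N
C = 93.0/7.0 = 13.2857; K_W = (4C−1)/(4C−4)+0.615/C = 1.1073
τ_max = K_W·8FD/(πd³) = 1.1073·112.48 = 124.55 MPa
τ_max > 91.7 MPa → exceeds allowable

(a) 11 coils; (b) NO, τ_max = 125 MPa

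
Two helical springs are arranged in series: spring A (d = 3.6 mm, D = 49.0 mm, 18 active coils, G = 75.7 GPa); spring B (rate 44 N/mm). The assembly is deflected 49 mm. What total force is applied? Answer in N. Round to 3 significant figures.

36.2 N

k_A = Gd⁴/(8D³N_a) = (75.7×10³)(3.6⁴)/(8·49.0³·18) = 0.75051 N/mm
Series: 1/k_eq = 1/0.75051 + 1/44 = 1.3552; k_eq = 0.73792 N/mm
F = k_eq·δ = 0.73792·49 = 36.158 N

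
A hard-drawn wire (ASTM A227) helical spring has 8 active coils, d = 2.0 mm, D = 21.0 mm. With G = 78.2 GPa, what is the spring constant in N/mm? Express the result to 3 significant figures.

k = Gd⁴/(8D³N_a) = (78.2×10³ × 2.0⁴) / (8 × 21.0³ × 8)
  = 1.2512e+06 / 592704 = 2.111 N/mm

2.11 N/mm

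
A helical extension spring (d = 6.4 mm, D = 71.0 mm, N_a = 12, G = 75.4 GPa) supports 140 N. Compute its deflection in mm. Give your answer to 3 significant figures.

k = Gd⁴/(8D³N_a) = (75.4×10³)(6.4⁴)/(8·71.0³·12) = 3.6817 N/mm
δ = F/k = 140 / 3.6817 = 38.026 mm

38.0 mm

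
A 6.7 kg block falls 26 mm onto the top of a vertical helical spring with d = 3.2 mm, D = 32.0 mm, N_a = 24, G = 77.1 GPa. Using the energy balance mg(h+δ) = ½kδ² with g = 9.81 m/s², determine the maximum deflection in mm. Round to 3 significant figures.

124 mm

k = Gd⁴/(8D³N_a) = (77.1×10³)(3.2⁴)/(8·32.0³·24) = 1.285 N/mm
W = mg = 6.7 × 9.81 = 65.727 N
½kδ² − Wδ − Wh = 0 → δ = (W + √(W² + 2kWh))/k
δ = (65.727 + √(4320 + 4391.88))/1.285 = (65.727 + 93.338)/1.285 = 123.79 mm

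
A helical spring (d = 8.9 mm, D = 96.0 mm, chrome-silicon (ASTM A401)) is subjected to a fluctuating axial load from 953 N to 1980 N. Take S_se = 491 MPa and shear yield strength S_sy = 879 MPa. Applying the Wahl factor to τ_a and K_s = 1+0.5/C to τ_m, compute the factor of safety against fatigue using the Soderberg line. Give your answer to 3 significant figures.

C = D/d = 96.0/8.9 = 10.7865; K_W = (4C−1)/(4C−4)+0.615/C = 1.1337; K_s = 1+0.5/C = 1.0464
F_a = (F_max−F_min)/2 = 513.5 N; F_m = (F_max+F_min)/2 = 1466.5 N
τ_a = K_W·8F_aD/(πd³) = 1.1337 × 178.07 = 201.87 MPa
τ_m = K_s·8F_mD/(πd³) = 1.0464 × 508.54 = 532.11 MPa
Soderberg: 1/n_f = τ_a/S_se + τ_m/S_sy = 201.87/491 + 532.11/879 = 0.41113 + 0.60536 = 1.0165
n_f = 1/1.0165 = 0.9838

0.984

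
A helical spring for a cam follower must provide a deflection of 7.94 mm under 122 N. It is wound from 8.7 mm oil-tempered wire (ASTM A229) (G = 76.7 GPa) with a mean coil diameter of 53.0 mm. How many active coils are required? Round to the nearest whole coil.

Required rate k = F/δ = 122/7.94 = 15.365 N/mm
N_a = Gd⁴/(8D³k) = (76.7×10³ × 8.7⁴)/(8 × 53.0³ × 15.365)
    = 4.39412e+08 / 1.83002e+07 = 24.01 → 24 coils

24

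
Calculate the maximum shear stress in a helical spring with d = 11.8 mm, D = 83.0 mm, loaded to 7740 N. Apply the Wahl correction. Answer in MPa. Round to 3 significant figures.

Spring index C = D/d = 83.0/11.8 = 7.0339
K_W = (4C−1)/(4C−4) + 0.615/C = 27.136/24.136 + 0.0874 = 1.2117
τ₀ = 8FD/(πd³) = 8·7740·83.0/(π·11.8³) = 5.13936e+06/5161.7 = 995.66 MPa
τ_max = K·τ₀ = 1.2117 × 995.66 = 1206.5 MPa

1210 MPa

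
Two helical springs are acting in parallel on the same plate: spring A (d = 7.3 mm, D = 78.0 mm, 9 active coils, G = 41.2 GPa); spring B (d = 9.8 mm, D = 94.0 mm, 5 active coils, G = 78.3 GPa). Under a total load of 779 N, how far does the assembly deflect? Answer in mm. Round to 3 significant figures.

31.0 mm

k_A = Gd⁴/(8D³N_a) = (41.2×10³)(7.3⁴)/(8·78.0³·9) = 3.4243 N/mm
k_B = Gd⁴/(8D³N_a) = (78.3×10³)(9.8⁴)/(8·94.0³·5) = 21.738 N/mm
Parallel: k_eq = 3.4243 + 21.738 = 25.162 N/mm
δ = F/k_eq = 779/25.162 = 30.959 mm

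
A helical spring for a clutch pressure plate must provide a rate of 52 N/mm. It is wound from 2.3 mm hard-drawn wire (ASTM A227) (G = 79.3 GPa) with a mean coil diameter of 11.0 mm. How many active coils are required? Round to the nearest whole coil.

4

N_a = Gd⁴/(8D³k) = (79.3×10³ × 2.3⁴)/(8 × 11.0³ × 52)
    = 2.21914e+06 / 553696 = 4.008 → 4 coils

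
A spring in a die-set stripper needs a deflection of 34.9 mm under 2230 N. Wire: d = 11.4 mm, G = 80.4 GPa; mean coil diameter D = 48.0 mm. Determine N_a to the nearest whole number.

Required rate k = F/δ = 2230/34.9 = 63.897 N/mm
N_a = Gd⁴/(8D³k) = (80.4×10³ × 11.4⁴)/(8 × 48.0³ × 63.897)
    = 1.35792e+09 / 5.65318e+07 = 24.02 → 24 coils

24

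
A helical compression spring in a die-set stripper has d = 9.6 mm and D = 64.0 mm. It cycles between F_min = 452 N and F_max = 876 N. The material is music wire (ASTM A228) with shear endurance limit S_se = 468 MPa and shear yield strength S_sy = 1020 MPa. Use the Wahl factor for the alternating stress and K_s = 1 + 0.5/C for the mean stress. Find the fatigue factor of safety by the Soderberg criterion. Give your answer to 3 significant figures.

C = D/d = 64.0/9.6 = 6.6667; K_W = (4C−1)/(4C−4)+0.615/C = 1.2246; K_s = 1+0.5/C = 1.0750
F_a = (F_max−F_min)/2 = 212 N; F_m = (F_max+F_min)/2 = 664 N
τ_a = K_W·8F_aD/(πd³) = 1.2246 × 39.052 = 47.823 MPa
τ_m = K_s·8F_mD/(πd³) = 1.0750 × 122.31 = 131.49 MPa
Soderberg: 1/n_f = τ_a/S_se + τ_m/S_sy = 47.823/468 + 131.49/1020 = 0.10219 + 0.12891 = 0.23109
n_f = 1/0.23109 = 4.327

4.33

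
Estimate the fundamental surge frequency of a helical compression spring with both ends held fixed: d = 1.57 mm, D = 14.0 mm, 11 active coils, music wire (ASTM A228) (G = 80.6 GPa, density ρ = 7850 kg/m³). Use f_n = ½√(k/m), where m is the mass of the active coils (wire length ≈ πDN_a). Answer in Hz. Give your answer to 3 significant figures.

263 Hz

k = Gd⁴/(8D³N_a) = (80.6×10³)(1.57⁴)/(8·14.0³·11) = 2.028 N/mm = 2028 N/m
Wire length L = πDN_a = π·14.0·11 = 483.81 mm
m = ρ·(πd²/4)·L = 7850 × 1.9359×10⁻⁶ m² × 0.48381 m = 0.0073524 kg
f_n = ½√(k/m) = 0.5·√(2028/0.0073524) = 0.5·√(2.7583e+05) = 262.6 Hz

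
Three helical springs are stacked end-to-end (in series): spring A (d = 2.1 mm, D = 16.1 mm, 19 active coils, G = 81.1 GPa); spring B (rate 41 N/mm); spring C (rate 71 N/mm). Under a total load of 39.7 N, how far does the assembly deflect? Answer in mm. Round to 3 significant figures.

17.5 mm

k_A = Gd⁴/(8D³N_a) = (81.1×10³)(2.1⁴)/(8·16.1³·19) = 2.4864 N/mm
Series: 1/k_eq = 1/2.4864 + 1/41 + 1/71 = 0.44066; k_eq = 2.2693 N/mm
δ = F/k_eq = 39.7/2.2693 = 17.494 mm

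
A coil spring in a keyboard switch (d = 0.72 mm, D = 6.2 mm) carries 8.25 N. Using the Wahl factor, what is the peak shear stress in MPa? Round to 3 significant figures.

408 MPa

Spring index C = D/d = 6.2/0.72 = 8.6111
K_W = (4C−1)/(4C−4) + 0.615/C = 33.444/30.444 + 0.0714 = 1.1700
τ₀ = 8FD/(πd³) = 8·8.25·6.2/(π·0.72³) = 409.2/1.1726 = 348.97 MPa
τ_max = K·τ₀ = 1.1700 × 348.97 = 408.28 MPa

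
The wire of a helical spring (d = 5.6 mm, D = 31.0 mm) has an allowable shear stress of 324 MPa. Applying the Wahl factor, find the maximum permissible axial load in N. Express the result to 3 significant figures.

565 N

C = D/d = 31.0/5.6 = 5.5357
K_W = (4C−1)/(4C−4) + 0.615/C = 21.143/18.143 + 0.1111 = 1.2765
τ_max = K·8FD/(πd³) → F_max = τ_allow·πd³/(8DK)
F_max = 324·π·5.6³/(8·31.0·1.2765) = 1.7876e+05/316.56 = 564.68 N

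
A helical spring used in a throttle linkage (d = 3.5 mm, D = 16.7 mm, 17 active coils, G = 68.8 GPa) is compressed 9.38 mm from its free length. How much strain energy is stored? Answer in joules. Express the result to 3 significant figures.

0.717 J

k = Gd⁴/(8D³N_a) = (68.8×10³)(3.5⁴)/(8·16.7³·17) = 16.299 N/mm
U = ½kδ² = 0.5 × 16.299 × 9.38² = 717.05 N·mm = 0.71705 J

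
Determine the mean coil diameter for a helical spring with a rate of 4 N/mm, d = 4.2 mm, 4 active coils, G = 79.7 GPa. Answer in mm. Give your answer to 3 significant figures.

D = (Gd⁴/(8N_a·k))^(1/3) = (79.7×10³·4.2⁴/(8·4·4))^(1/3)
  = (193752)^(1/3) = 57.8649 mm

57.9 mm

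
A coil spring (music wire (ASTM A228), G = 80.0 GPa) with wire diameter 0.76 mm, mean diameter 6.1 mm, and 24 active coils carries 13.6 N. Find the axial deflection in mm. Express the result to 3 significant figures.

22.2 mm

k = Gd⁴/(8D³N_a) = (80.0×10³)(0.76⁴)/(8·6.1³·24) = 0.61243 N/mm
δ = F/k = 13.6 / 0.61243 = 22.207 mm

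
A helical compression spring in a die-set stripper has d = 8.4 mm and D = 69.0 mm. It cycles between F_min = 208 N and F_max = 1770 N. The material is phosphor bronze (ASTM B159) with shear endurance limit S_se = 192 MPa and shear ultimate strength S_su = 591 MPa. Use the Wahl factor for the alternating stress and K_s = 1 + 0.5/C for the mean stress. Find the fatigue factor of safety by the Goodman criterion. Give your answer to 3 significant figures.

C = D/d = 69.0/8.4 = 8.2143; K_W = (4C−1)/(4C−4)+0.615/C = 1.1788; K_s = 1+0.5/C = 1.0609
F_a = (F_max−F_min)/2 = 781 N; F_m = (F_max+F_min)/2 = 989 N
τ_a = K_W·8F_aD/(πd³) = 1.1788 × 231.53 = 272.93 MPa
τ_m = K_s·8F_mD/(πd³) = 1.0609 × 293.19 = 311.04 MPa
Goodman: 1/n_f = τ_a/S_se + τ_m/S_su = 272.93/192 + 311.04/591 = 1.42152 + 0.52629 = 1.9478
n_f = 1/1.9478 = 0.5134

0.513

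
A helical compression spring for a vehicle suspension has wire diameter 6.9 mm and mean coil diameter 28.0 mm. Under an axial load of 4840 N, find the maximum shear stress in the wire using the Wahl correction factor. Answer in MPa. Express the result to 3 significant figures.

Spring index C = D/d = 28.0/6.9 = 4.0580
K_W = (4C−1)/(4C−4) + 0.615/C = 15.232/12.232 + 0.1516 = 1.3968
τ₀ = 8FD/(πd³) = 8·4840·28.0/(π·6.9³) = 1.08416e+06/1032 = 1050.5 MPa
τ_max = K·τ₀ = 1.3968 × 1050.5 = 1467.4 MPa

1470 MPa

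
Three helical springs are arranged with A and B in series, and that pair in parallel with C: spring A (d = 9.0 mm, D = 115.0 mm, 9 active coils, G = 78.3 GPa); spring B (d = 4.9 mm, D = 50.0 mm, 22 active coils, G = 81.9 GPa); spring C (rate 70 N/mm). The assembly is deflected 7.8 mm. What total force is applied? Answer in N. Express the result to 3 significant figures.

k_A = Gd⁴/(8D³N_a) = (78.3×10³)(9.0⁴)/(8·115.0³·9) = 4.6914 N/mm
k_B = Gd⁴/(8D³N_a) = (81.9×10³)(4.9⁴)/(8·50.0³·22) = 2.1461 N/mm
Springs A,B series: k_AB = 1/(1/4.6914+1/2.1461) = 1.4725 N/mm; parallel with C: k_eq = 1.4725+70 = 71.472 N/mm
F = k_eq·δ = 71.472·7.8 = 557.49 N

557 N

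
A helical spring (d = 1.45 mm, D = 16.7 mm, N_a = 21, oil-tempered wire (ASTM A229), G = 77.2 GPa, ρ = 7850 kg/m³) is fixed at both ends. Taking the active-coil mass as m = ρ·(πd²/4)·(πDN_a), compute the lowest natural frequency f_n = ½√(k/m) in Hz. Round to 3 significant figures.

87.4 Hz

k = Gd⁴/(8D³N_a) = (77.2×10³)(1.45⁴)/(8·16.7³·21) = 0.43614 N/mm = 436.14 N/m
Wire length L = πDN_a = π·16.7·21 = 1101.8 mm
m = ρ·(πd²/4)·L = 7850 × 1.6513×10⁻⁶ m² × 1.1018 m = 0.014282 kg
f_n = ½√(k/m) = 0.5·√(436.14/0.014282) = 0.5·√(30539) = 87.377 Hz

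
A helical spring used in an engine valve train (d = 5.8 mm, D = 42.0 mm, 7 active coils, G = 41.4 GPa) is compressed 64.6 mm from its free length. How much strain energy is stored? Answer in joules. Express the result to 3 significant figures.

k = Gd⁴/(8D³N_a) = (41.4×10³)(5.8⁴)/(8·42.0³·7) = 11.292 N/mm
U = ½kδ² = 0.5 × 11.292 × 64.6² = 23562 N·mm = 23.562 J

23.6 J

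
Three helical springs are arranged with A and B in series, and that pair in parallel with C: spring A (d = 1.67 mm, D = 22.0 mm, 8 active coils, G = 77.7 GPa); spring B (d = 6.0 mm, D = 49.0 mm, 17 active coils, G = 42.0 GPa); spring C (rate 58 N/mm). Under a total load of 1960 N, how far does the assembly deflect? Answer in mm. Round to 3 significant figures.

k_A = Gd⁴/(8D³N_a) = (77.7×10³)(1.67⁴)/(8·22.0³·8) = 0.88683 N/mm
k_B = Gd⁴/(8D³N_a) = (42.0×10³)(6.0⁴)/(8·49.0³·17) = 3.4019 N/mm
Springs A,B series: k_AB = 1/(1/0.88683+1/3.4019) = 0.70345 N/mm; parallel with C: k_eq = 0.70345+58 = 58.703 N/mm
δ = F/k_eq = 1960/58.703 = 33.388 mm

33.4 mm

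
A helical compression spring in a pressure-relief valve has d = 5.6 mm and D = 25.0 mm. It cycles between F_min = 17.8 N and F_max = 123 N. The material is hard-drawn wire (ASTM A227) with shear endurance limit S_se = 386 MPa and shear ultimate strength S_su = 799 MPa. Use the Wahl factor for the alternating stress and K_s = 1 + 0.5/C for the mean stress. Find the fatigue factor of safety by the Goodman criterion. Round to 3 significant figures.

C = D/d = 25.0/5.6 = 4.4643; K_W = (4C−1)/(4C−4)+0.615/C = 1.3543; K_s = 1+0.5/C = 1.1120
F_a = (F_max−F_min)/2 = 52.6 N; F_m = (F_max+F_min)/2 = 70.4 N
τ_a = K_W·8F_aD/(πd³) = 1.3543 × 19.068 = 25.823 MPa
τ_m = K_s·8F_mD/(πd³) = 1.1120 × 25.52 = 28.379 MPa
Goodman: 1/n_f = τ_a/S_se + τ_m/S_su = 25.823/386 + 28.379/799 = 0.06690 + 0.03552 = 0.10242
n_f = 1/0.10242 = 9.764

9.76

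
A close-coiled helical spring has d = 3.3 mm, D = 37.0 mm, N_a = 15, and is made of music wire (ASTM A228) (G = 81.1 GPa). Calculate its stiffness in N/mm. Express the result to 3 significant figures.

1.58 N/mm

k = Gd⁴/(8D³N_a) = (81.1×10³ × 3.3⁴) / (8 × 37.0³ × 15)
  = 9.61782e+06 / 6.07836e+06 = 1.5823 N/mm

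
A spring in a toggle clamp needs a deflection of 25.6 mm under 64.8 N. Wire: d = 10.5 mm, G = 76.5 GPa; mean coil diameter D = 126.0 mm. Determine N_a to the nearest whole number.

23

Required rate k = F/δ = 64.8/25.6 = 2.5312 N/mm
N_a = Gd⁴/(8D³k) = (76.5×10³ × 10.5⁴)/(8 × 126.0³ × 2.5312)
    = 9.29862e+08 / 4.05076e+07 = 22.96 → 23 coils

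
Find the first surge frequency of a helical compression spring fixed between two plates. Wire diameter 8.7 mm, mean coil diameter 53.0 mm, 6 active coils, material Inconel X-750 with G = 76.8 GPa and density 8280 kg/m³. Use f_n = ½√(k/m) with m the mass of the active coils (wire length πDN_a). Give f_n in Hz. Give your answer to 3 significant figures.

k = Gd⁴/(8D³N_a) = (76.8×10³)(8.7⁴)/(8·53.0³·6) = 61.57 N/mm = 61570 N/m
Wire length L = πDN_a = π·53.0·6 = 999.03 mm
m = ρ·(πd²/4)·L = 8280 × 59.447×10⁻⁶ m² × 0.99903 m = 0.49174 kg
f_n = ½√(k/m) = 0.5·√(61570/0.49174) = 0.5·√(1.2521e+05) = 176.92 Hz

177 Hz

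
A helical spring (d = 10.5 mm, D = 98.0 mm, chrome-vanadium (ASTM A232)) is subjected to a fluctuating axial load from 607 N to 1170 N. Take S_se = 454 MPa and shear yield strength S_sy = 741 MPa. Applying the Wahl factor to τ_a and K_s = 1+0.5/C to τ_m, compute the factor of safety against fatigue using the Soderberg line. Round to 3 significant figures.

2.34

C = D/d = 98.0/10.5 = 9.3333; K_W = (4C−1)/(4C−4)+0.615/C = 1.1559; K_s = 1+0.5/C = 1.0536
F_a = (F_max−F_min)/2 = 281.5 N; F_m = (F_max+F_min)/2 = 888.5 N
τ_a = K_W·8F_aD/(πd³) = 1.1559 × 60.684 = 70.145 MPa
τ_m = K_s·8F_mD/(πd³) = 1.0536 × 191.54 = 201.8 MPa
Soderberg: 1/n_f = τ_a/S_se + τ_m/S_sy = 70.145/454 + 201.8/741 = 0.15450 + 0.27233 = 0.42684
n_f = 1/0.42684 = 2.343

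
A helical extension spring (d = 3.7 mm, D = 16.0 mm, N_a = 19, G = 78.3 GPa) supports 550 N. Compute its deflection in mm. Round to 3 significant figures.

23.3 mm

k = Gd⁴/(8D³N_a) = (78.3×10³)(3.7⁴)/(8·16.0³·19) = 23.57 N/mm
δ = F/k = 550 / 23.57 = 23.334 mm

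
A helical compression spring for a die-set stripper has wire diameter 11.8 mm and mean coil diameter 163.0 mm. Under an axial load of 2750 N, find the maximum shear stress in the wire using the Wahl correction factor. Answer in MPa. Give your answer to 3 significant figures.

Spring index C = D/d = 163.0/11.8 = 13.8136
K_W = (4C−1)/(4C−4) + 0.615/C = 54.254/51.254 + 0.0445 = 1.1031
τ₀ = 8FD/(πd³) = 8·2750·163.0/(π·11.8³) = 3.586e+06/5161.7 = 694.73 MPa
τ_max = K·τ₀ = 1.1031 × 694.73 = 766.32 MPa

766 MPa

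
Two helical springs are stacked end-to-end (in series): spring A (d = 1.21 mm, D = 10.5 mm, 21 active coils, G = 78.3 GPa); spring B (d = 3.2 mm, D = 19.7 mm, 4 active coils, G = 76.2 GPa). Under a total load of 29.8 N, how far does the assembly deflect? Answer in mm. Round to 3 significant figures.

35.4 mm

k_A = Gd⁴/(8D³N_a) = (78.3×10³)(1.21⁴)/(8·10.5³·21) = 0.86303 N/mm
k_B = Gd⁴/(8D³N_a) = (76.2×10³)(3.2⁴)/(8·19.7³·4) = 32.659 N/mm
Series: 1/k_eq = 1/0.86303 + 1/32.659 = 1.1893; k_eq = 0.84081 N/mm
δ = F/k_eq = 29.8/0.84081 = 35.442 mm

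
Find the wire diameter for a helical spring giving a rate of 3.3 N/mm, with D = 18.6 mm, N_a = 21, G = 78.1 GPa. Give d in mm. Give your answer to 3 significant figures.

d = (8D³N_a·k / G)^(1/4) = (8·18.6³·21·3.3 / (78.1×10³))^0.25
  = (45.678)^0.25 = 2.5997 mm

2.60 mm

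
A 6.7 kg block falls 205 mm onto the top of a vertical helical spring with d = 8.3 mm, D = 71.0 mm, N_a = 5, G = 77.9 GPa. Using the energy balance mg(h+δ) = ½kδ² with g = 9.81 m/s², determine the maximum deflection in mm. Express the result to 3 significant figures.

34.9 mm

k = Gd⁴/(8D³N_a) = (77.9×10³)(8.3⁴)/(8·71.0³·5) = 25.823 N/mm
W = mg = 6.7 × 9.81 = 65.727 N
½kδ² − Wδ − Wh = 0 → δ = (W + √(W² + 2kWh))/k
δ = (65.727 + √(4320 + 695893))/25.823 = (65.727 + 836.79)/25.823 = 34.949 mm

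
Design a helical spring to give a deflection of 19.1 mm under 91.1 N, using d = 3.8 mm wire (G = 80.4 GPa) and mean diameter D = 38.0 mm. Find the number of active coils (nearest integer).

8

Required rate k = F/δ = 91.1/19.1 = 4.7696 N/mm
N_a = Gd⁴/(8D³k) = (80.4×10³ × 3.8⁴)/(8 × 38.0³ × 4.7696)
    = 1.67645e+07 / 2.09375e+06 = 8.007 → 8 coils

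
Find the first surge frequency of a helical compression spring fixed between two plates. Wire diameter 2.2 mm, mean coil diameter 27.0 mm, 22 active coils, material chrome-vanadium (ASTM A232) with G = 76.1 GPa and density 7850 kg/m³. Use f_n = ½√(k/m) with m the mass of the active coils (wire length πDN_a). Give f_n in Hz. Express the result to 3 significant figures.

k = Gd⁴/(8D³N_a) = (76.1×10³)(2.2⁴)/(8·27.0³·22) = 0.5146 N/mm = 514.6 N/m
Wire length L = πDN_a = π·27.0·22 = 1866.1 mm
m = ρ·(πd²/4)·L = 7850 × 3.8013×10⁻⁶ m² × 1.8661 m = 0.055685 kg
f_n = ½√(k/m) = 0.5·√(514.6/0.055685) = 0.5·√(9241.2) = 48.066 Hz

48.1 Hz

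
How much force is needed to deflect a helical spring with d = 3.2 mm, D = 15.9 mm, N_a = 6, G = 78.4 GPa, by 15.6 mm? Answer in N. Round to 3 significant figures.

k = Gd⁴/(8D³N_a) = (78.4×10³)(3.2⁴)/(8·15.9³·6) = 42.607 N/mm
F = k·δ = 42.607 × 15.6 = 664.67 N

665 N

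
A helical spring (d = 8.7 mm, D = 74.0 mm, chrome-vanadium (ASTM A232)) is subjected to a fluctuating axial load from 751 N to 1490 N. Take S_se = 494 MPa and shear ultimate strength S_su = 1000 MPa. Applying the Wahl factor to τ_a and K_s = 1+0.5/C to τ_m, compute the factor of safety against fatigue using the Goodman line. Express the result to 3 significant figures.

1.69

C = D/d = 74.0/8.7 = 8.5057; K_W = (4C−1)/(4C−4)+0.615/C = 1.1722; K_s = 1+0.5/C = 1.0588
F_a = (F_max−F_min)/2 = 369.5 N; F_m = (F_max+F_min)/2 = 1120.5 N
τ_a = K_W·8F_aD/(πd³) = 1.1722 × 105.74 = 123.95 MPa
τ_m = K_s·8F_mD/(πd³) = 1.0588 × 320.65 = 339.49 MPa
Goodman: 1/n_f = τ_a/S_se + τ_m/S_su = 123.95/494 + 339.49/1000 = 0.25091 + 0.33949 = 0.5904
n_f = 1/0.5904 = 1.694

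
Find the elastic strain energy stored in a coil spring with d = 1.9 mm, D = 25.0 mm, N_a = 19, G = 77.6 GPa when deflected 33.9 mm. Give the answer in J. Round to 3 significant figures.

0.245 J

k = Gd⁴/(8D³N_a) = (77.6×10³)(1.9⁴)/(8·25.0³·19) = 0.42581 N/mm
U = ½kδ² = 0.5 × 0.42581 × 33.9² = 244.67 N·mm = 0.24467 J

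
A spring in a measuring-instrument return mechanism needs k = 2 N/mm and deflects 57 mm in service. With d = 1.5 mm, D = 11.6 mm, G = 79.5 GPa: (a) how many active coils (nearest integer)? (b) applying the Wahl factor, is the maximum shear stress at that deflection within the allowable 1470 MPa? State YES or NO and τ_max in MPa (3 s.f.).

N_a = Gd⁴/(8D³k) = (79.5×10³)(1.5⁴)/(8·11.6³·2) = 16.12 → N_a = 16
Actual rate k = Gd⁴/(8D³·16) = 2.0144 N/mm
Working load F = kδ = 2.0144·57 = 114.82 N
C = 11.6/1.5 = 7.7333; K_W = (4C−1)/(4C−4)+0.615/C = 1.1909
τ_max = K_W·8FD/(πd³) = 1.1909·1005 = 1196.8 MPa
τ_max ≤ 1470 MPa → acceptable

(a) 16 coils; (b) YES, τ_max = 1200 MPa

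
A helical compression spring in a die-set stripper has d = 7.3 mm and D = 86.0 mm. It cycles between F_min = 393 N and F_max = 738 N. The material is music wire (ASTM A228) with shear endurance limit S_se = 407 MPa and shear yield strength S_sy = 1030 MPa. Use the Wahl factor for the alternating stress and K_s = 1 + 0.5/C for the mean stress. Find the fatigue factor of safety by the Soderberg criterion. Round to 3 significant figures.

1.70

C = D/d = 86.0/7.3 = 11.7808; K_W = (4C−1)/(4C−4)+0.615/C = 1.1218; K_s = 1+0.5/C = 1.0424
F_a = (F_max−F_min)/2 = 172.5 N; F_m = (F_max+F_min)/2 = 565.5 N
τ_a = K_W·8F_aD/(πd³) = 1.1218 × 97.109 = 108.93 MPa
τ_m = K_s·8F_mD/(πd³) = 1.0424 × 318.35 = 331.86 MPa
Soderberg: 1/n_f = τ_a/S_se + τ_m/S_sy = 108.93/407 + 331.86/1030 = 0.26765 + 0.32219 = 0.58984
n_f = 1/0.58984 = 1.695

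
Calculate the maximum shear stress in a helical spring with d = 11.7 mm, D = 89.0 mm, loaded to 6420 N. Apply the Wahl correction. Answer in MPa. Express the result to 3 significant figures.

1090 MPa

Spring index C = D/d = 89.0/11.7 = 7.6068
K_W = (4C−1)/(4C−4) + 0.615/C = 29.427/26.427 + 0.0808 = 1.1944
τ₀ = 8FD/(πd³) = 8·6420·89.0/(π·11.7³) = 4.57104e+06/5031.6 = 908.46 MPa
τ_max = K·τ₀ = 1.1944 × 908.46 = 1085 MPa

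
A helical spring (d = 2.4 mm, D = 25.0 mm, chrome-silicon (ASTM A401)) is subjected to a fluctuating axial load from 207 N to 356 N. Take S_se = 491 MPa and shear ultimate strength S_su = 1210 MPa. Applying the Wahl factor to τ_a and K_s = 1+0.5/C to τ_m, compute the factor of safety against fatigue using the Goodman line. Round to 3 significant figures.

0.521

C = D/d = 25.0/2.4 = 10.4167; K_W = (4C−1)/(4C−4)+0.615/C = 1.1387; K_s = 1+0.5/C = 1.0480
F_a = (F_max−F_min)/2 = 74.5 N; F_m = (F_max+F_min)/2 = 281.5 N
τ_a = K_W·8F_aD/(πd³) = 1.1387 × 343.09 = 390.67 MPa
τ_m = K_s·8F_mD/(πd³) = 1.0480 × 1296.4 = 1358.6 MPa
Goodman: 1/n_f = τ_a/S_se + τ_m/S_su = 390.67/491 + 1358.6/1210 = 0.79566 + 1.12280 = 1.9185
n_f = 1/1.9185 = 0.5213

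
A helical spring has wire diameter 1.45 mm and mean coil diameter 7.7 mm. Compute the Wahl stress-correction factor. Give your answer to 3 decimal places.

C = D/d = 7.7/1.45 = 5.3103
K_W = (4C−1)/(4C−4) + 0.615/C = 20.241/17.241 + 0.1158 = 1.2898

1.290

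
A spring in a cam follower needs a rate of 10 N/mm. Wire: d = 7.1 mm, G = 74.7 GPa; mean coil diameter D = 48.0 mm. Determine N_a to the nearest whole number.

N_a = Gd⁴/(8D³k) = (74.7×10³ × 7.1⁴)/(8 × 48.0³ × 10)
    = 1.89825e+08 / 8.84736e+06 = 21.46 → 21 coils

21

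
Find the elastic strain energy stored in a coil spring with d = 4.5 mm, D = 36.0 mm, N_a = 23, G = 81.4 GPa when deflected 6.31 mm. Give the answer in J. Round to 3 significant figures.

k = Gd⁴/(8D³N_a) = (81.4×10³)(4.5⁴)/(8·36.0³·23) = 3.8882 N/mm
U = ½kδ² = 0.5 × 3.8882 × 6.31² = 77.407 N·mm = 0.077407 J

0.0774 J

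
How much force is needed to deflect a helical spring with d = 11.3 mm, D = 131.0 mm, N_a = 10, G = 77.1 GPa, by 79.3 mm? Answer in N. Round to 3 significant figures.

554 N

k = Gd⁴/(8D³N_a) = (77.1×10³)(11.3⁴)/(8·131.0³·10) = 6.9898 N/mm
F = k·δ = 6.9898 × 79.3 = 554.29 N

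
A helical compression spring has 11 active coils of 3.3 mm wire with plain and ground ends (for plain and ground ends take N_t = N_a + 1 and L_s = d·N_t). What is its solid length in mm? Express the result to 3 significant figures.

39.6 mm

plain and ground ends: N_t = N_a + 1 = 11 + 1 = 12
L_s = d·N_t = 3.3 × 12 = 39.6 mm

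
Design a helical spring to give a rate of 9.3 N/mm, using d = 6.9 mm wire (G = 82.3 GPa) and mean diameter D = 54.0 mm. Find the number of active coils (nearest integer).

16

N_a = Gd⁴/(8D³k) = (82.3×10³ × 6.9⁴)/(8 × 54.0³ × 9.3)
    = 1.8655e+08 / 1.17153e+07 = 15.92 → 16 coils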